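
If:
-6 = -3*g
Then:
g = 2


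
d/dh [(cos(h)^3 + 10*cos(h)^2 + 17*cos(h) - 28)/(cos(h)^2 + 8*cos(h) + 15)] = -(sin(h)^4 - 110*sin(h)^2 + 368*cos(h) + 4*cos(3*h) + 588)*sin(h)/((cos(h) + 3)^2*(cos(h) + 5)^2)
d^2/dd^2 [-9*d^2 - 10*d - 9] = -18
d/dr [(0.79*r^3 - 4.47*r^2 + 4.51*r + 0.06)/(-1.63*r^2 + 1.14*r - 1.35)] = (-1.2877*r^4 + 1.8012*r^3 - 0.943999999999999*r^2 + 12.2646*r - 6.1569)/(2.6569*r^4 - 3.7164*r^3 + 5.7006*r^2 - 3.078*r + 1.8225)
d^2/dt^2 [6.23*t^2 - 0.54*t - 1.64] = 12.4600000000000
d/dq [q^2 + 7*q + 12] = 2*q + 7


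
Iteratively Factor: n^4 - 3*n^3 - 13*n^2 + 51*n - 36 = (n + 4)*(n^3 - 7*n^2 + 15*n - 9) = (n - 1)*(n + 4)*(n^2 - 6*n + 9) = (n - 3)*(n - 1)*(n + 4)*(n - 3)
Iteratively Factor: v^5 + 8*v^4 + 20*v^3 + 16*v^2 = (v + 2)*(v^4 + 6*v^3 + 8*v^2) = (v + 2)*(v + 4)*(v^3 + 2*v^2) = v*(v + 2)*(v + 4)*(v^2 + 2*v) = v*(v + 2)^2*(v + 4)*(v)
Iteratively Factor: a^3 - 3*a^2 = (a - 3)*(a^2) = a*(a - 3)*(a)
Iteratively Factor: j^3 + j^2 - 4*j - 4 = (j + 1)*(j^2 - 4) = (j + 1)*(j + 2)*(j - 2)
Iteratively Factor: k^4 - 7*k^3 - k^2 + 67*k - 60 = (k - 4)*(k^3 - 3*k^2 - 13*k + 15) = (k - 5)*(k - 4)*(k^2 + 2*k - 3) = (k - 5)*(k - 4)*(k - 1)*(k + 3)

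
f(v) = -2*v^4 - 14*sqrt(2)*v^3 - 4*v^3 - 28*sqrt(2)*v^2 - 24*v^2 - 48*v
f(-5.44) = 458.84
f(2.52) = -986.34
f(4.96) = -5917.22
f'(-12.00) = 5021.19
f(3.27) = -1897.83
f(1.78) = -441.24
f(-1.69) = -1.96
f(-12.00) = -8929.45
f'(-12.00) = 5021.19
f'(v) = -8*v^3 - 42*sqrt(2)*v^2 - 12*v^2 - 56*sqrt(2)*v - 48*v - 48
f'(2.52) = -949.96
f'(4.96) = -3411.56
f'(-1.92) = -10.36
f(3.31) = -1958.80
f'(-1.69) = 1.66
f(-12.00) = -8929.45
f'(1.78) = -545.74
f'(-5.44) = -181.03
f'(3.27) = -1507.10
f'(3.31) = -1541.37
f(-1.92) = -1.02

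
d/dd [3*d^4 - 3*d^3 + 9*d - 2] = 12*d^3 - 9*d^2 + 9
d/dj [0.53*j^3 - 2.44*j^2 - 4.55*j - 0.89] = 1.59*j^2 - 4.88*j - 4.55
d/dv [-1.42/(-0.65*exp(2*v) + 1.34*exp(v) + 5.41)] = (1.9028 - 1.846*exp(v))*exp(v)/(-0.65*exp(2*v) + 1.34*exp(v) + 5.41)^2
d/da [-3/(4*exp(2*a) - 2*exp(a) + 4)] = (6*exp(a) - 3/2)*exp(a)/(2*exp(2*a) - exp(a) + 2)^2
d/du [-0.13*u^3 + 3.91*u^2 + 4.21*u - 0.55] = -0.39*u^2 + 7.82*u + 4.21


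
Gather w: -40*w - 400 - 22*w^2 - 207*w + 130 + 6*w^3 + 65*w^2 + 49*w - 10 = 6*w^3 + 43*w^2 - 198*w - 280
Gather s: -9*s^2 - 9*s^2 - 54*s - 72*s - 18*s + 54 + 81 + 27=-18*s^2 - 144*s + 162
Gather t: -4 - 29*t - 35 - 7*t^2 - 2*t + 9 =-7*t^2 - 31*t - 30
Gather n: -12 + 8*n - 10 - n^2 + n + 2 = -n^2 + 9*n - 20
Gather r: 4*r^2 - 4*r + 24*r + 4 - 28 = 4*r^2 + 20*r - 24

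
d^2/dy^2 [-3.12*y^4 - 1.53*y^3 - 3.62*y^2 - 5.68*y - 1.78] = -37.44*y^2 - 9.18*y - 7.24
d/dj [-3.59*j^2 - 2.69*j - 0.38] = -7.18*j - 2.69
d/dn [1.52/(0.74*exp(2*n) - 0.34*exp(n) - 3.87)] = (0.5168 - 2.2496*exp(n))*exp(n)/(-0.74*exp(2*n) + 0.34*exp(n) + 3.87)^2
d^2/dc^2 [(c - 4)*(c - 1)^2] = 6*c - 12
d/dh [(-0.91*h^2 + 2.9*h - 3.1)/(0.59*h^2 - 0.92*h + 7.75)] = (-0.8738*h^2 - 10.447*h + 19.623)/(0.3481*h^4 - 1.0856*h^3 + 9.9914*h^2 - 14.26*h + 60.0625)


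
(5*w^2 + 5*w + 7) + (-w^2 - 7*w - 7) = 4*w^2 - 2*w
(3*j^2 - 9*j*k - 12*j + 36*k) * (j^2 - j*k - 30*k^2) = 3*j^4 - 12*j^3*k - 12*j^3 - 81*j^2*k^2 + 48*j^2*k + 270*j*k^3 + 324*j*k^2 - 1080*k^3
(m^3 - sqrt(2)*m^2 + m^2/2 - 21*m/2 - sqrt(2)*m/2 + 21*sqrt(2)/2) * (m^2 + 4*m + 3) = m^5 - sqrt(2)*m^4 + 9*m^4/2 - 9*sqrt(2)*m^3/2 - 11*m^3/2 - 81*m^2/2 + 11*sqrt(2)*m^2/2 - 63*m/2 + 81*sqrt(2)*m/2 + 63*sqrt(2)/2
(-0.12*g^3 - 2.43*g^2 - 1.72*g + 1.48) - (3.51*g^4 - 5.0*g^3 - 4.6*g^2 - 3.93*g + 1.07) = -3.51*g^4 + 4.88*g^3 + 2.17*g^2 + 2.21*g + 0.41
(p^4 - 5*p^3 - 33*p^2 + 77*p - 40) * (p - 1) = p^5 - 6*p^4 - 28*p^3 + 110*p^2 - 117*p + 40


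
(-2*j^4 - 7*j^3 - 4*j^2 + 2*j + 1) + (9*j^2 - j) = -2*j^4 - 7*j^3 + 5*j^2 + j + 1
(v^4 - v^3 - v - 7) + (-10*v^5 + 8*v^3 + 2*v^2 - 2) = -10*v^5 + v^4 + 7*v^3 + 2*v^2 - v - 9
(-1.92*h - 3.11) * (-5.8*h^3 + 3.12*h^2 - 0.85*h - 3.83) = 11.136*h^4 + 12.0476*h^3 - 8.0712*h^2 + 9.9971*h + 11.9113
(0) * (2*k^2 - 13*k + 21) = 0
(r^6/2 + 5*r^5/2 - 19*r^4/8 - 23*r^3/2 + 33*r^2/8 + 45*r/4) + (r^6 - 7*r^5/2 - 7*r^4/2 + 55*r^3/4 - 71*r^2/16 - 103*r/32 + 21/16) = 3*r^6/2 - r^5 - 47*r^4/8 + 9*r^3/4 - 5*r^2/16 + 257*r/32 + 21/16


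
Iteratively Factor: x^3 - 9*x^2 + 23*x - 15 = (x - 1)*(x^2 - 8*x + 15) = (x - 3)*(x - 1)*(x - 5)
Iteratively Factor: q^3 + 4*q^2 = (q)*(q^2 + 4*q) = q*(q + 4)*(q)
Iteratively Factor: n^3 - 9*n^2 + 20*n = (n)*(n^2 - 9*n + 20) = n*(n - 4)*(n - 5)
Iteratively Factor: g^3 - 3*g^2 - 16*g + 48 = (g - 3)*(g^2 - 16) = (g - 3)*(g + 4)*(g - 4)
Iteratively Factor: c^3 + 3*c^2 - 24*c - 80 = (c - 5)*(c^2 + 8*c + 16) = (c - 5)*(c + 4)*(c + 4)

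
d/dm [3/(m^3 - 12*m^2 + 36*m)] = 9*(2 - m)/(m^2*(m^3 - 18*m^2 + 108*m - 216))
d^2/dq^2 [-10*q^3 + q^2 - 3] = 2 - 60*q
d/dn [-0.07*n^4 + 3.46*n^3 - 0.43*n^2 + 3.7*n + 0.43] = -0.28*n^3 + 10.38*n^2 - 0.86*n + 3.7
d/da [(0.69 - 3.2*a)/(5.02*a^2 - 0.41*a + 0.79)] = (16.064*a^2 - 6.9276*a - 2.2451)/(25.2004*a^4 - 4.1164*a^3 + 8.0997*a^2 - 0.6478*a + 0.6241)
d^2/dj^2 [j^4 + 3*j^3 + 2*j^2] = 12*j^2 + 18*j + 4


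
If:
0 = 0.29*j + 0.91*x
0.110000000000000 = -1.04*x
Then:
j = 0.33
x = -0.11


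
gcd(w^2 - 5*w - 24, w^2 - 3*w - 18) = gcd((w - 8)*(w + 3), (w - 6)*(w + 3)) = w + 3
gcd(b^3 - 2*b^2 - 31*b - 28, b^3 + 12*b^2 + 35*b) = 1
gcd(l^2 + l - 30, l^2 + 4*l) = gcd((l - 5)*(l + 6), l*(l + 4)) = 1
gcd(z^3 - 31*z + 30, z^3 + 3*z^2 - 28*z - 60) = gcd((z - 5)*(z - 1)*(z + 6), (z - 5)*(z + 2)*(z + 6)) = z^2 + z - 30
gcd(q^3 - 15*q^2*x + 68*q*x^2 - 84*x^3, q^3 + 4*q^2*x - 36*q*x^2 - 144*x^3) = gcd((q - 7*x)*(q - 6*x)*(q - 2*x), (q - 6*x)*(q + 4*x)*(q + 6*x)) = -q + 6*x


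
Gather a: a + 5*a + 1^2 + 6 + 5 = 6*a + 12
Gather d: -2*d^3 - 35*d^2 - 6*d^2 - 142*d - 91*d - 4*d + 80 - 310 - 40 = -2*d^3 - 41*d^2 - 237*d - 270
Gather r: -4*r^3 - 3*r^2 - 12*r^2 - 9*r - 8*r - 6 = -4*r^3 - 15*r^2 - 17*r - 6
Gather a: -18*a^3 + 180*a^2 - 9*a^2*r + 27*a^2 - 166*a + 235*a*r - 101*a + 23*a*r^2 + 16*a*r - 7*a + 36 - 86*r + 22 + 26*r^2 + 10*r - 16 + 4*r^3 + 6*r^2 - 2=-18*a^3 + a^2*(207 - 9*r) + a*(23*r^2 + 251*r - 274) + 4*r^3 + 32*r^2 - 76*r + 40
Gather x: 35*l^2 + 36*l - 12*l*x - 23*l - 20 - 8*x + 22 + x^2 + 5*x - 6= 35*l^2 + 13*l + x^2 + x*(-12*l - 3) - 4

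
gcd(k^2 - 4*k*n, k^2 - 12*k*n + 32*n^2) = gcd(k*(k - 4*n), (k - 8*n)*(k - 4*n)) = k - 4*n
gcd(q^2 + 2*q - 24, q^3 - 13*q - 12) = q - 4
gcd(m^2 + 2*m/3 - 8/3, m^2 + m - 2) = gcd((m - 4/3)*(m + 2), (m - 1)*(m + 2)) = m + 2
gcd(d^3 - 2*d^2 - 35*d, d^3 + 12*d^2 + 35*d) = d^2 + 5*d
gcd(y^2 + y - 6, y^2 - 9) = y + 3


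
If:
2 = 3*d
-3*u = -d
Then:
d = 2/3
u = 2/9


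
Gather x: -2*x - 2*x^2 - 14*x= -2*x^2 - 16*x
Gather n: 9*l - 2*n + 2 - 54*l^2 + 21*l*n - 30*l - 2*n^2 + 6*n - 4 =-54*l^2 - 21*l - 2*n^2 + n*(21*l + 4) - 2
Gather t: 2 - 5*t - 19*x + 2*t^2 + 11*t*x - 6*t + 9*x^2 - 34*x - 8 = 2*t^2 + t*(11*x - 11) + 9*x^2 - 53*x - 6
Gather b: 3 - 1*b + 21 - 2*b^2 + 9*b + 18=-2*b^2 + 8*b + 42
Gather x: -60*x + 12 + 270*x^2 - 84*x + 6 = 270*x^2 - 144*x + 18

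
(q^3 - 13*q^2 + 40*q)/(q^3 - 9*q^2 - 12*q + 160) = q/(q + 4)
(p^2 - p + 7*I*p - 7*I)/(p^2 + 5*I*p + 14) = (p - 1)/(p - 2*I)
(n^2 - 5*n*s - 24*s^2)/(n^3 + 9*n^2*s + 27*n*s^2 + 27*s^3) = (n - 8*s)/(n^2 + 6*n*s + 9*s^2)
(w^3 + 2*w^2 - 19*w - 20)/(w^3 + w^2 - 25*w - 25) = (w - 4)/(w - 5)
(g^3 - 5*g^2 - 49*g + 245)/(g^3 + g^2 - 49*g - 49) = (g - 5)/(g + 1)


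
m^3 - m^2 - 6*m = m*(m - 3)*(m + 2)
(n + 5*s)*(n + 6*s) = n^2 + 11*n*s + 30*s^2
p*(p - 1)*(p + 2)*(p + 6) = p^4 + 7*p^3 + 4*p^2 - 12*p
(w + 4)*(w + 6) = w^2 + 10*w + 24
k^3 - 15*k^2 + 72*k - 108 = (k - 6)^2*(k - 3)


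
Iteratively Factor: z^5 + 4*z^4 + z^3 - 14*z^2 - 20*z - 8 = (z + 2)*(z^4 + 2*z^3 - 3*z^2 - 8*z - 4) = (z + 1)*(z + 2)*(z^3 + z^2 - 4*z - 4) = (z - 2)*(z + 1)*(z + 2)*(z^2 + 3*z + 2) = (z - 2)*(z + 1)*(z + 2)^2*(z + 1)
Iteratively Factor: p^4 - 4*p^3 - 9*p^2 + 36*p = (p - 3)*(p^3 - p^2 - 12*p) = p*(p - 3)*(p^2 - p - 12) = p*(p - 4)*(p - 3)*(p + 3)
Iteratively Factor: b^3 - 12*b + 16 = (b - 2)*(b^2 + 2*b - 8) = (b - 2)*(b + 4)*(b - 2)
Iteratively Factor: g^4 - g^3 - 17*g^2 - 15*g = (g + 3)*(g^3 - 4*g^2 - 5*g) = (g + 1)*(g + 3)*(g^2 - 5*g) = (g - 5)*(g + 1)*(g + 3)*(g)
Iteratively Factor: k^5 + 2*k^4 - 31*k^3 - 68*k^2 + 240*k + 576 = (k + 4)*(k^4 - 2*k^3 - 23*k^2 + 24*k + 144) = (k - 4)*(k + 4)*(k^3 + 2*k^2 - 15*k - 36) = (k - 4)^2*(k + 4)*(k^2 + 6*k + 9) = (k - 4)^2*(k + 3)*(k + 4)*(k + 3)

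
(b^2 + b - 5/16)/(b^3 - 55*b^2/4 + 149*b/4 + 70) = (b - 1/4)/(b^2 - 15*b + 56)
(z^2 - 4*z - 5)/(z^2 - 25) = (z + 1)/(z + 5)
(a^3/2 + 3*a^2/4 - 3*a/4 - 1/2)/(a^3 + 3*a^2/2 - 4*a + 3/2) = (2*a^2 + 5*a + 2)/(2*(2*a^2 + 5*a - 3))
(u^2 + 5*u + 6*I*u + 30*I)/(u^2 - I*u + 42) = (u + 5)/(u - 7*I)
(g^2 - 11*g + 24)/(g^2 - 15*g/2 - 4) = 2*(g - 3)/(2*g + 1)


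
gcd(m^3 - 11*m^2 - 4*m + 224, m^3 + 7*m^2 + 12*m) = m + 4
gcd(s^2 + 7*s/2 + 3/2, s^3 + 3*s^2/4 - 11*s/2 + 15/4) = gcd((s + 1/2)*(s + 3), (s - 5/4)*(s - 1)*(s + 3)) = s + 3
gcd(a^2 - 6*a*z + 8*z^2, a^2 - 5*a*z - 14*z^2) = 1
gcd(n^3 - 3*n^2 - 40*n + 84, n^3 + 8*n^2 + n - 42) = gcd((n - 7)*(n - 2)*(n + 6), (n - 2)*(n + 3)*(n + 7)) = n - 2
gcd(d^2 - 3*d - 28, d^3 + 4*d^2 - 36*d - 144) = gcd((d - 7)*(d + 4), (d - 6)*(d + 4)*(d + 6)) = d + 4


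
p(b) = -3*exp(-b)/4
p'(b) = 3*exp(-b)/4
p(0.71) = -0.37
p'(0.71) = 0.37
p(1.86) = -0.12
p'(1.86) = 0.12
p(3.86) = -0.02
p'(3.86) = 0.02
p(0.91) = -0.30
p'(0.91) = 0.30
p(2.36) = -0.07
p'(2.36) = 0.07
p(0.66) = -0.39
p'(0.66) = 0.39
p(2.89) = -0.04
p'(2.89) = 0.04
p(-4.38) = -59.88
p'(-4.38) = 59.88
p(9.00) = 0.00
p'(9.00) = 0.00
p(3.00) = -0.04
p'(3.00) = 0.04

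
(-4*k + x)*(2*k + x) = -8*k^2 - 2*k*x + x^2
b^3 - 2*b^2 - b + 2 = (b - 2)*(b - 1)*(b + 1)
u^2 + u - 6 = (u - 2)*(u + 3)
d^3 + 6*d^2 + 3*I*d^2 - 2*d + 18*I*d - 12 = (d + 6)*(d + I)*(d + 2*I)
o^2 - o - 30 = (o - 6)*(o + 5)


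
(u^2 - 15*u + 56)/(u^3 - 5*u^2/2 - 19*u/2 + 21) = 2*(u^2 - 15*u + 56)/(2*u^3 - 5*u^2 - 19*u + 42)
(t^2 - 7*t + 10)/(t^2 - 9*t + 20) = (t - 2)/(t - 4)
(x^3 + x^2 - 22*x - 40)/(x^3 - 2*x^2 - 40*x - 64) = (x - 5)/(x - 8)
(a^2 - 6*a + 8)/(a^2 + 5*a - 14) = (a - 4)/(a + 7)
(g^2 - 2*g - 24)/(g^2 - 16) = (g - 6)/(g - 4)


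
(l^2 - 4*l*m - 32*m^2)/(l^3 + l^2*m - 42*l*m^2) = (l^2 - 4*l*m - 32*m^2)/(l*(l^2 + l*m - 42*m^2))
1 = 1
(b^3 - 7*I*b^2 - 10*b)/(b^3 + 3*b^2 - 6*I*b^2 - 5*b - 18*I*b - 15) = b*(b - 2*I)/(b^2 + b*(3 - I) - 3*I)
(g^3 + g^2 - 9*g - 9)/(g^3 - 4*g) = (g^3 + g^2 - 9*g - 9)/(g*(g^2 - 4))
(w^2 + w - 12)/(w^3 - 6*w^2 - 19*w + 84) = 1/(w - 7)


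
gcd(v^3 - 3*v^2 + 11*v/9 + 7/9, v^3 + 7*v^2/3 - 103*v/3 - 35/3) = v + 1/3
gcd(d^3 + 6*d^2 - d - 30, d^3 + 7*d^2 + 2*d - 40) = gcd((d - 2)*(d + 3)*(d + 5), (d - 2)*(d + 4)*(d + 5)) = d^2 + 3*d - 10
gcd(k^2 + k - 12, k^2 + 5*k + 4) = k + 4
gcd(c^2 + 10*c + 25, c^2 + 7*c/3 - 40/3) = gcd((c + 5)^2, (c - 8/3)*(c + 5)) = c + 5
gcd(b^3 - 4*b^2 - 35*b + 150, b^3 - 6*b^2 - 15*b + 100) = b^2 - 10*b + 25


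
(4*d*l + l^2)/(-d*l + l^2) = (-4*d - l)/(d - l)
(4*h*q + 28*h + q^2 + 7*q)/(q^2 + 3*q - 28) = (4*h + q)/(q - 4)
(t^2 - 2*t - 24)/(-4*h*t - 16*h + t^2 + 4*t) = (t - 6)/(-4*h + t)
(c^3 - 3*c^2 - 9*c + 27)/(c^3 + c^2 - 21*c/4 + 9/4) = 4*(c^2 - 6*c + 9)/(4*c^2 - 8*c + 3)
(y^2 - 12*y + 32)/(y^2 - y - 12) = (y - 8)/(y + 3)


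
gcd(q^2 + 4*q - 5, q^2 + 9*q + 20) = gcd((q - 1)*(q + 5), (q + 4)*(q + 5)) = q + 5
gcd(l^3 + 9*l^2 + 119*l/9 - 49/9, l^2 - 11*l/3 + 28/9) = 1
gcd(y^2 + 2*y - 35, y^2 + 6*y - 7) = y + 7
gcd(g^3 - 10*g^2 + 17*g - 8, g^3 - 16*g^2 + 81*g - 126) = 1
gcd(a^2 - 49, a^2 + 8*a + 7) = a + 7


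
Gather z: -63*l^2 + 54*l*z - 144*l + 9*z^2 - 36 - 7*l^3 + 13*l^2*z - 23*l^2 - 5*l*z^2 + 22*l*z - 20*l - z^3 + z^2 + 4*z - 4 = -7*l^3 - 86*l^2 - 164*l - z^3 + z^2*(10 - 5*l) + z*(13*l^2 + 76*l + 4) - 40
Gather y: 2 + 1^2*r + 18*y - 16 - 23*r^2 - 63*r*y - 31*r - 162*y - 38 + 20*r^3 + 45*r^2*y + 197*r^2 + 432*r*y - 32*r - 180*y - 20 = 20*r^3 + 174*r^2 - 62*r + y*(45*r^2 + 369*r - 324) - 72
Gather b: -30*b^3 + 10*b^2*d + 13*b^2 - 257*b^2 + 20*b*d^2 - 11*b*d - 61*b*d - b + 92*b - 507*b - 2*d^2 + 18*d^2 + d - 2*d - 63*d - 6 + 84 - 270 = -30*b^3 + b^2*(10*d - 244) + b*(20*d^2 - 72*d - 416) + 16*d^2 - 64*d - 192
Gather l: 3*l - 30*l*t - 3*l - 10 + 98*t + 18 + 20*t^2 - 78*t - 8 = -30*l*t + 20*t^2 + 20*t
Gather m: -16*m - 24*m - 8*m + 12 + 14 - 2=24 - 48*m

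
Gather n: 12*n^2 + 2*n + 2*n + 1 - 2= 12*n^2 + 4*n - 1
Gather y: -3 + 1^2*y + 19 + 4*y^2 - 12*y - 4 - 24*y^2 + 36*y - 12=-20*y^2 + 25*y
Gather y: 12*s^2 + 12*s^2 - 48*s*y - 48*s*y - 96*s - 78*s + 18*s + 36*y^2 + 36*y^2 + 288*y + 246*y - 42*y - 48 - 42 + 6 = 24*s^2 - 156*s + 72*y^2 + y*(492 - 96*s) - 84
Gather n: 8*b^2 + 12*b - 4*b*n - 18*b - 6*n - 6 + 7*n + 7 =8*b^2 - 6*b + n*(1 - 4*b) + 1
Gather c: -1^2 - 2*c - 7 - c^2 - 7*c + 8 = -c^2 - 9*c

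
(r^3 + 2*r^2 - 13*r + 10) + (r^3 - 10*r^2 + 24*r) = 2*r^3 - 8*r^2 + 11*r + 10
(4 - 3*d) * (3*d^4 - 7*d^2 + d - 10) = -9*d^5 + 12*d^4 + 21*d^3 - 31*d^2 + 34*d - 40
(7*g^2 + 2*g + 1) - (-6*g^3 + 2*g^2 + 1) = 6*g^3 + 5*g^2 + 2*g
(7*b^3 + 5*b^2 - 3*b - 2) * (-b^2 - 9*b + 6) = -7*b^5 - 68*b^4 + 59*b^2 - 12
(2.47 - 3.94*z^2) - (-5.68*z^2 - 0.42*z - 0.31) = 1.74*z^2 + 0.42*z + 2.78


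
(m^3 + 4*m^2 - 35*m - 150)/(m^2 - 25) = (m^2 - m - 30)/(m - 5)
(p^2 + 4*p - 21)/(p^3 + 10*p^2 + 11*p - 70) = (p - 3)/(p^2 + 3*p - 10)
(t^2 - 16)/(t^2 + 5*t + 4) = (t - 4)/(t + 1)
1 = 1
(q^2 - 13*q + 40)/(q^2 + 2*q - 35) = (q - 8)/(q + 7)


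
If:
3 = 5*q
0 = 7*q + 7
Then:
No Solution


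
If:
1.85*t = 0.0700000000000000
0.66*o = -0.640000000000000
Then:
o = -0.97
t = 0.04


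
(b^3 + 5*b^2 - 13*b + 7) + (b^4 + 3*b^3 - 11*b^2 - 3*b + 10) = b^4 + 4*b^3 - 6*b^2 - 16*b + 17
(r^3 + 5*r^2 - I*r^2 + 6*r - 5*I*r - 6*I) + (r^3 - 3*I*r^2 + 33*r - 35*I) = 2*r^3 + 5*r^2 - 4*I*r^2 + 39*r - 5*I*r - 41*I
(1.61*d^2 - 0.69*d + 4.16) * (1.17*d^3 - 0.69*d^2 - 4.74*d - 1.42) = 1.8837*d^5 - 1.9182*d^4 - 2.2881*d^3 - 1.886*d^2 - 18.7386*d - 5.9072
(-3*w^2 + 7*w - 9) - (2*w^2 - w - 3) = -5*w^2 + 8*w - 6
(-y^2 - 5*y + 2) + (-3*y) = -y^2 - 8*y + 2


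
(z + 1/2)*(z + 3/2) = z^2 + 2*z + 3/4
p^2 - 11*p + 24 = (p - 8)*(p - 3)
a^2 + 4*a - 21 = (a - 3)*(a + 7)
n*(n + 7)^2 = n^3 + 14*n^2 + 49*n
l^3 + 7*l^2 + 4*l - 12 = (l - 1)*(l + 2)*(l + 6)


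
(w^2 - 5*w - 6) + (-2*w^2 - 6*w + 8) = -w^2 - 11*w + 2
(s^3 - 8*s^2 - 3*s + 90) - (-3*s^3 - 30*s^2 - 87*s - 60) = 4*s^3 + 22*s^2 + 84*s + 150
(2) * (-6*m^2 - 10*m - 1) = -12*m^2 - 20*m - 2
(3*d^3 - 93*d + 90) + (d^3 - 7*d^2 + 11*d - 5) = 4*d^3 - 7*d^2 - 82*d + 85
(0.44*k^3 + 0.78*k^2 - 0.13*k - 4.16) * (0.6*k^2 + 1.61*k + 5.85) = 0.264*k^5 + 1.1764*k^4 + 3.7518*k^3 + 1.8577*k^2 - 7.4581*k - 24.336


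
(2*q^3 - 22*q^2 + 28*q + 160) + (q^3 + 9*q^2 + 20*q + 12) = 3*q^3 - 13*q^2 + 48*q + 172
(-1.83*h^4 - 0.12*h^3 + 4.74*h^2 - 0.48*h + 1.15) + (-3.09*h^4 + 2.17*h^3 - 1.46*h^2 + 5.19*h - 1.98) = -4.92*h^4 + 2.05*h^3 + 3.28*h^2 + 4.71*h - 0.83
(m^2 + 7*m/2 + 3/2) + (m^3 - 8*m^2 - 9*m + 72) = m^3 - 7*m^2 - 11*m/2 + 147/2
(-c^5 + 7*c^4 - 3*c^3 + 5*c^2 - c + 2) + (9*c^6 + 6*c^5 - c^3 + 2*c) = 9*c^6 + 5*c^5 + 7*c^4 - 4*c^3 + 5*c^2 + c + 2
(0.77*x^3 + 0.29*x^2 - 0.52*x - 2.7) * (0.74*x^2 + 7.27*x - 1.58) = 0.5698*x^5 + 5.8125*x^4 + 0.5069*x^3 - 6.2366*x^2 - 18.8074*x + 4.266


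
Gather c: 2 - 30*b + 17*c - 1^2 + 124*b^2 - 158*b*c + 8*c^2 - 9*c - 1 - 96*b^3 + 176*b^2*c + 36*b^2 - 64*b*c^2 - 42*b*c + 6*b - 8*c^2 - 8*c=-96*b^3 + 160*b^2 - 64*b*c^2 - 24*b + c*(176*b^2 - 200*b)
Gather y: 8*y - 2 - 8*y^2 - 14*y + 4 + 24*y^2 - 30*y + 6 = 16*y^2 - 36*y + 8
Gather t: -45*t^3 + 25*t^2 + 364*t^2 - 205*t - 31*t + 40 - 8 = -45*t^3 + 389*t^2 - 236*t + 32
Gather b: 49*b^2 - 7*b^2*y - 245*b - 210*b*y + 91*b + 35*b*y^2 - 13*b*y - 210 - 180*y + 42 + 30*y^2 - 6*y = b^2*(49 - 7*y) + b*(35*y^2 - 223*y - 154) + 30*y^2 - 186*y - 168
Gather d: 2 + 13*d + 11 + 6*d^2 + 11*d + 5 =6*d^2 + 24*d + 18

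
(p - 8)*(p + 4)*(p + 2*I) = p^3 - 4*p^2 + 2*I*p^2 - 32*p - 8*I*p - 64*I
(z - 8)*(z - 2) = z^2 - 10*z + 16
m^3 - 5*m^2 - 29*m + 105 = (m - 7)*(m - 3)*(m + 5)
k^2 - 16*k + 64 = (k - 8)^2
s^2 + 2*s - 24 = (s - 4)*(s + 6)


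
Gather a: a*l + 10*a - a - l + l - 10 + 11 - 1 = a*(l + 9)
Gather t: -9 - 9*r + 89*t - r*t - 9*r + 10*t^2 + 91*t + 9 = -18*r + 10*t^2 + t*(180 - r)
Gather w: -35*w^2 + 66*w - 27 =-35*w^2 + 66*w - 27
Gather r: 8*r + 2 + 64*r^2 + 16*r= 64*r^2 + 24*r + 2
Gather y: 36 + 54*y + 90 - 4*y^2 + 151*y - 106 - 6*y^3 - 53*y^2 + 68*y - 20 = -6*y^3 - 57*y^2 + 273*y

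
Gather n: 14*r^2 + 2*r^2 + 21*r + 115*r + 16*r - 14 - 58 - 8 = 16*r^2 + 152*r - 80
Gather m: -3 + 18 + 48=63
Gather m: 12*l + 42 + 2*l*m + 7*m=12*l + m*(2*l + 7) + 42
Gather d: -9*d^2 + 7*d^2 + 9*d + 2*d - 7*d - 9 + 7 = -2*d^2 + 4*d - 2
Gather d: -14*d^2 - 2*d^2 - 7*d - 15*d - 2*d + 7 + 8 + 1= -16*d^2 - 24*d + 16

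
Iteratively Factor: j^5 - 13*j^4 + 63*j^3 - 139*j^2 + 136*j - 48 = (j - 4)*(j^4 - 9*j^3 + 27*j^2 - 31*j + 12) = (j - 4)*(j - 1)*(j^3 - 8*j^2 + 19*j - 12) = (j - 4)*(j - 3)*(j - 1)*(j^2 - 5*j + 4) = (j - 4)^2*(j - 3)*(j - 1)*(j - 1)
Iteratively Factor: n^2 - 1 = (n - 1)*(n + 1)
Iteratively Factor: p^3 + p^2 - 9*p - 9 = (p + 3)*(p^2 - 2*p - 3) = (p + 1)*(p + 3)*(p - 3)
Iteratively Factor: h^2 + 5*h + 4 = (h + 4)*(h + 1)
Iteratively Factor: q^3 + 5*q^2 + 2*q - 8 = (q - 1)*(q^2 + 6*q + 8) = (q - 1)*(q + 2)*(q + 4)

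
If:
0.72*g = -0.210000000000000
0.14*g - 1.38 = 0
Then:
No Solution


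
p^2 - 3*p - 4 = (p - 4)*(p + 1)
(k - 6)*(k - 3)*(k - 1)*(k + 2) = k^4 - 8*k^3 + 7*k^2 + 36*k - 36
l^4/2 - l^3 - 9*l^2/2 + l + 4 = (l/2 + 1)*(l - 4)*(l - 1)*(l + 1)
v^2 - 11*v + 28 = (v - 7)*(v - 4)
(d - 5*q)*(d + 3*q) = d^2 - 2*d*q - 15*q^2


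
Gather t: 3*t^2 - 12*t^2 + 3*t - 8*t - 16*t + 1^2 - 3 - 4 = -9*t^2 - 21*t - 6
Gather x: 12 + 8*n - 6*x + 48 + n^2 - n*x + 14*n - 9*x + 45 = n^2 + 22*n + x*(-n - 15) + 105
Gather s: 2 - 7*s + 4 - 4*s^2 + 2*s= -4*s^2 - 5*s + 6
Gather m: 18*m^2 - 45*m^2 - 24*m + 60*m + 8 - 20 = -27*m^2 + 36*m - 12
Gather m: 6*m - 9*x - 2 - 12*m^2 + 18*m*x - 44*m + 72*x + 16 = -12*m^2 + m*(18*x - 38) + 63*x + 14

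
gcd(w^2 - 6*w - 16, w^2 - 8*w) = w - 8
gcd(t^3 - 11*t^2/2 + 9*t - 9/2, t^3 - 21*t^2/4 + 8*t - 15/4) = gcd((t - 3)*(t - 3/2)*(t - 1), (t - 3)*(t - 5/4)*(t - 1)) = t^2 - 4*t + 3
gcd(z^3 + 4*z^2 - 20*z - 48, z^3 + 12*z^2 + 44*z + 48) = z^2 + 8*z + 12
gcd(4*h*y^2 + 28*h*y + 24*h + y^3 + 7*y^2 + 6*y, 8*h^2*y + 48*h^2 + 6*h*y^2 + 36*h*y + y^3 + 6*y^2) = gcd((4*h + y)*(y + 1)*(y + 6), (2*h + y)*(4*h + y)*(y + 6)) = 4*h*y + 24*h + y^2 + 6*y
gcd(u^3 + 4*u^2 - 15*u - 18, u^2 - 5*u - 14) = 1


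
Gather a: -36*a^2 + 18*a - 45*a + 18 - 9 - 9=-36*a^2 - 27*a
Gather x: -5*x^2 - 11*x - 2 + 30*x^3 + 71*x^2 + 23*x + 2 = 30*x^3 + 66*x^2 + 12*x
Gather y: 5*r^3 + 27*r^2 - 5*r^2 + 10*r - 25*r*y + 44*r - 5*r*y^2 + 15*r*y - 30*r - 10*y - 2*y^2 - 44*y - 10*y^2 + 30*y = 5*r^3 + 22*r^2 + 24*r + y^2*(-5*r - 12) + y*(-10*r - 24)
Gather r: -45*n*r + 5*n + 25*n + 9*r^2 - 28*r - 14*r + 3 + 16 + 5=30*n + 9*r^2 + r*(-45*n - 42) + 24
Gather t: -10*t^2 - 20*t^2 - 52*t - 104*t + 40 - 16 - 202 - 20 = -30*t^2 - 156*t - 198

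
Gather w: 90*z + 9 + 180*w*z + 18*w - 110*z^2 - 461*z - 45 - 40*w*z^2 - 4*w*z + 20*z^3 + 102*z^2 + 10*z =w*(-40*z^2 + 176*z + 18) + 20*z^3 - 8*z^2 - 361*z - 36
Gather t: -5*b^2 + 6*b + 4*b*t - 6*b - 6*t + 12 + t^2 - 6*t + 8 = -5*b^2 + t^2 + t*(4*b - 12) + 20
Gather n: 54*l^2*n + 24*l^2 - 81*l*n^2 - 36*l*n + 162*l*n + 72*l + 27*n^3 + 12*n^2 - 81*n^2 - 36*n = 24*l^2 + 72*l + 27*n^3 + n^2*(-81*l - 69) + n*(54*l^2 + 126*l - 36)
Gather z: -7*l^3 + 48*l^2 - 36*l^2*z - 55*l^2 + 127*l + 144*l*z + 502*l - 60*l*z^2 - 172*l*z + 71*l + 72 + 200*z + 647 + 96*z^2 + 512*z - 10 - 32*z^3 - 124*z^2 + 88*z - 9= -7*l^3 - 7*l^2 + 700*l - 32*z^3 + z^2*(-60*l - 28) + z*(-36*l^2 - 28*l + 800) + 700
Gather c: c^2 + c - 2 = c^2 + c - 2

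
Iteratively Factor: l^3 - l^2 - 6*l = (l - 3)*(l^2 + 2*l) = l*(l - 3)*(l + 2)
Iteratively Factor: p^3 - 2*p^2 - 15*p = (p - 5)*(p^2 + 3*p) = (p - 5)*(p + 3)*(p)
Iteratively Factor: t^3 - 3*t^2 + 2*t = (t - 2)*(t^2 - t) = t*(t - 2)*(t - 1)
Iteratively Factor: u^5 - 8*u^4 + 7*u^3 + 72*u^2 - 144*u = (u)*(u^4 - 8*u^3 + 7*u^2 + 72*u - 144) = u*(u - 4)*(u^3 - 4*u^2 - 9*u + 36) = u*(u - 4)*(u + 3)*(u^2 - 7*u + 12) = u*(u - 4)*(u - 3)*(u + 3)*(u - 4)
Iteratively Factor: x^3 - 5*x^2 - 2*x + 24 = (x + 2)*(x^2 - 7*x + 12) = (x - 3)*(x + 2)*(x - 4)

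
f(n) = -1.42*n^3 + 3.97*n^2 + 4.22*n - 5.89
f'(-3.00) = -57.94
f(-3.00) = 55.52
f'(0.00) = 4.22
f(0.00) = -5.89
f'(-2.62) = -45.83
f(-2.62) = 35.84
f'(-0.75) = -4.13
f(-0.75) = -6.22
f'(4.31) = -40.69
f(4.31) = -27.64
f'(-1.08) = -9.32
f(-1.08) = -4.03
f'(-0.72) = -3.71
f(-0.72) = -6.34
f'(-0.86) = -5.76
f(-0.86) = -5.68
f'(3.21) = -14.19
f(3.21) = 1.60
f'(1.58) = 6.13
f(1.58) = 5.09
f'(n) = -4.26*n^2 + 7.94*n + 4.22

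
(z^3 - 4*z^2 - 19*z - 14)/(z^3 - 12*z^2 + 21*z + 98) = (z + 1)/(z - 7)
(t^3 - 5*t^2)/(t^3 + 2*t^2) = (t - 5)/(t + 2)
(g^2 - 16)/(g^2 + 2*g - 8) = (g - 4)/(g - 2)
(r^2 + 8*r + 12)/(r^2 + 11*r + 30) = (r + 2)/(r + 5)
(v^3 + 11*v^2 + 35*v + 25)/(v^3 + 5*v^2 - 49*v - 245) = (v^2 + 6*v + 5)/(v^2 - 49)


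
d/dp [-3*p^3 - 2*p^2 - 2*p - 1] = -9*p^2 - 4*p - 2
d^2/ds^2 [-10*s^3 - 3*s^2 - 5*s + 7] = -60*s - 6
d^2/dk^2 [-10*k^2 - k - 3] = -20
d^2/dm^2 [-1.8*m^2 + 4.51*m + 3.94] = -3.60000000000000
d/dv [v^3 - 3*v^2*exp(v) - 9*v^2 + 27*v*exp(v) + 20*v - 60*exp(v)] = -3*v^2*exp(v) + 3*v^2 + 21*v*exp(v) - 18*v - 33*exp(v) + 20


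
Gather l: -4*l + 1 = 1 - 4*l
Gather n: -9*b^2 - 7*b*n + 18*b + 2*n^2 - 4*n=-9*b^2 + 18*b + 2*n^2 + n*(-7*b - 4)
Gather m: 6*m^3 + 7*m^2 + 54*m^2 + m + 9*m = 6*m^3 + 61*m^2 + 10*m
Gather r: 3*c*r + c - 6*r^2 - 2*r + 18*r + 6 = c - 6*r^2 + r*(3*c + 16) + 6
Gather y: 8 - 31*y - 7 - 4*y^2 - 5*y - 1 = -4*y^2 - 36*y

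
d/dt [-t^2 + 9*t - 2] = 9 - 2*t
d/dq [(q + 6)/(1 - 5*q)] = 31/(5*q - 1)^2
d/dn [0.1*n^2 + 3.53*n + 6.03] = 0.2*n + 3.53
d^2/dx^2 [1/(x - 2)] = 2/(x - 2)^3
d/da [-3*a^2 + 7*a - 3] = 7 - 6*a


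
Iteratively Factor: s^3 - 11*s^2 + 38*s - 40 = (s - 4)*(s^2 - 7*s + 10) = (s - 5)*(s - 4)*(s - 2)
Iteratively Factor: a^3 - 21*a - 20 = (a + 1)*(a^2 - a - 20) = (a + 1)*(a + 4)*(a - 5)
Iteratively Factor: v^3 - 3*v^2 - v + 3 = (v + 1)*(v^2 - 4*v + 3) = (v - 3)*(v + 1)*(v - 1)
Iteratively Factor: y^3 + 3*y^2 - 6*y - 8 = (y + 4)*(y^2 - y - 2) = (y - 2)*(y + 4)*(y + 1)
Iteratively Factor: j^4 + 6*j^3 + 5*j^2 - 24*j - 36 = (j + 3)*(j^3 + 3*j^2 - 4*j - 12) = (j - 2)*(j + 3)*(j^2 + 5*j + 6) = (j - 2)*(j + 3)^2*(j + 2)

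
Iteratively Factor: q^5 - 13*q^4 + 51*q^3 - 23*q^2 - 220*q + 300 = (q - 5)*(q^4 - 8*q^3 + 11*q^2 + 32*q - 60) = (q - 5)*(q - 3)*(q^3 - 5*q^2 - 4*q + 20) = (q - 5)*(q - 3)*(q + 2)*(q^2 - 7*q + 10) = (q - 5)^2*(q - 3)*(q + 2)*(q - 2)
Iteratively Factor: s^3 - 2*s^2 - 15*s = (s - 5)*(s^2 + 3*s) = s*(s - 5)*(s + 3)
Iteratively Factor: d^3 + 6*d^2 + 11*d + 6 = (d + 3)*(d^2 + 3*d + 2) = (d + 2)*(d + 3)*(d + 1)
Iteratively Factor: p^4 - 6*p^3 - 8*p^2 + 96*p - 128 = (p - 2)*(p^3 - 4*p^2 - 16*p + 64) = (p - 4)*(p - 2)*(p^2 - 16) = (p - 4)*(p - 2)*(p + 4)*(p - 4)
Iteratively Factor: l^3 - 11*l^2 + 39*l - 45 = (l - 5)*(l^2 - 6*l + 9) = (l - 5)*(l - 3)*(l - 3)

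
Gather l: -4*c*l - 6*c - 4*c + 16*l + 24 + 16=-10*c + l*(16 - 4*c) + 40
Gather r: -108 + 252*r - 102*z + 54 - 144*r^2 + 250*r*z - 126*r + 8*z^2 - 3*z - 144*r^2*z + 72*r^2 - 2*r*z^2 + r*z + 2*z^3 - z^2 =r^2*(-144*z - 72) + r*(-2*z^2 + 251*z + 126) + 2*z^3 + 7*z^2 - 105*z - 54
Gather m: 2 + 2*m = 2*m + 2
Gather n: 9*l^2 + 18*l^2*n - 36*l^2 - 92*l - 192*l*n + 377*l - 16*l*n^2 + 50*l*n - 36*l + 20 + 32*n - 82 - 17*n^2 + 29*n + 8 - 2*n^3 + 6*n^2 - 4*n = -27*l^2 + 249*l - 2*n^3 + n^2*(-16*l - 11) + n*(18*l^2 - 142*l + 57) - 54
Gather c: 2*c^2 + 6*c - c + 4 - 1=2*c^2 + 5*c + 3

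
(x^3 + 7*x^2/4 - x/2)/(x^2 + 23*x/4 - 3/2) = x*(x + 2)/(x + 6)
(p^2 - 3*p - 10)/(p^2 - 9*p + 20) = (p + 2)/(p - 4)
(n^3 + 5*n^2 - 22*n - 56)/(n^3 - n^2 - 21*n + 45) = (n^3 + 5*n^2 - 22*n - 56)/(n^3 - n^2 - 21*n + 45)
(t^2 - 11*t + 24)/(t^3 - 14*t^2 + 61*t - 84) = (t - 8)/(t^2 - 11*t + 28)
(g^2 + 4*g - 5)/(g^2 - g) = (g + 5)/g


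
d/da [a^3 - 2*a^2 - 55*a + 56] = 3*a^2 - 4*a - 55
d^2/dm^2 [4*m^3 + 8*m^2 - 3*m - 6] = 24*m + 16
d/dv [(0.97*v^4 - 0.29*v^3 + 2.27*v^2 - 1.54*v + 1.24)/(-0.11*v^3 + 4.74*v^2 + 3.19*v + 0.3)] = (-0.1067*v^6 + 9.1956*v^5 + 8.158*v^4 - 1.025*v^3 + 14.6891*v^2 - 10.3932*v - 4.4176)/(0.0121*v^6 - 1.0428*v^5 + 21.7658*v^4 + 30.1752*v^3 + 13.0201*v^2 + 1.914*v + 0.09)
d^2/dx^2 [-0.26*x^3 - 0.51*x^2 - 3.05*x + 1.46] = -1.56*x - 1.02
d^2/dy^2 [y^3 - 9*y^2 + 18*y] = 6*y - 18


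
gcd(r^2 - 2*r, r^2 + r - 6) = r - 2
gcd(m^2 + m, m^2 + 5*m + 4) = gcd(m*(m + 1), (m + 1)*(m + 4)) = m + 1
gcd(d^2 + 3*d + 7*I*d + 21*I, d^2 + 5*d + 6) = d + 3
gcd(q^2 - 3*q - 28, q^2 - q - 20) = q + 4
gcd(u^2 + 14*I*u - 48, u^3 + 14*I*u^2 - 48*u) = u^2 + 14*I*u - 48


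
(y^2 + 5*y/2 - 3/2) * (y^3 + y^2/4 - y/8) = y^5 + 11*y^4/4 - y^3 - 11*y^2/16 + 3*y/16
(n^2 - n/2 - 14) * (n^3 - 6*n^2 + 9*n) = n^5 - 13*n^4/2 - 2*n^3 + 159*n^2/2 - 126*n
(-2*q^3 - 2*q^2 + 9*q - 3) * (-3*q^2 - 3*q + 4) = 6*q^5 + 12*q^4 - 29*q^3 - 26*q^2 + 45*q - 12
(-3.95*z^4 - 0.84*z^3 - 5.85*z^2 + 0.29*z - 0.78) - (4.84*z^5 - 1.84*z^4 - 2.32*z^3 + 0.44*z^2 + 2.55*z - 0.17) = -4.84*z^5 - 2.11*z^4 + 1.48*z^3 - 6.29*z^2 - 2.26*z - 0.61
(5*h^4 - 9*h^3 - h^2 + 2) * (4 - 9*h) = -45*h^5 + 101*h^4 - 27*h^3 - 4*h^2 - 18*h + 8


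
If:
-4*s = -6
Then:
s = 3/2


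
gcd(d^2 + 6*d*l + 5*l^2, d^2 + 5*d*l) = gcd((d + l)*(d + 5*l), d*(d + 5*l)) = d + 5*l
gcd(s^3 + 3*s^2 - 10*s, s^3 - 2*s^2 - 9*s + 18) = s - 2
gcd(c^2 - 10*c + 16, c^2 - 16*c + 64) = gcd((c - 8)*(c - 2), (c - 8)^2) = c - 8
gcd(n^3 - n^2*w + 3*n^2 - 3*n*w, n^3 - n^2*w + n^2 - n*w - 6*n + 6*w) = -n^2 + n*w - 3*n + 3*w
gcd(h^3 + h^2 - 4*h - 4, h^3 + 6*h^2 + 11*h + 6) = h^2 + 3*h + 2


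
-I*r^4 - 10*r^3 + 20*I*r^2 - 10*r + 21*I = (r - 7*I)*(r - 3*I)*(r - I)*(-I*r + 1)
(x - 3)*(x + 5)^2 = x^3 + 7*x^2 - 5*x - 75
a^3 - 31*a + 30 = (a - 5)*(a - 1)*(a + 6)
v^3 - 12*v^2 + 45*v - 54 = (v - 6)*(v - 3)^2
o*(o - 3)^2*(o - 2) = o^4 - 8*o^3 + 21*o^2 - 18*o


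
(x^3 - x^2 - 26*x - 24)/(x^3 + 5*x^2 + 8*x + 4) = (x^2 - 2*x - 24)/(x^2 + 4*x + 4)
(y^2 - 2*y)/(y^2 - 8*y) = (y - 2)/(y - 8)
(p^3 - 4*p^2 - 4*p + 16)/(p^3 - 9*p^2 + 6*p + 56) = (p - 2)/(p - 7)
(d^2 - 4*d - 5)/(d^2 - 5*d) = (d + 1)/d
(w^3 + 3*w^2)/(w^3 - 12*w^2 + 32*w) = w*(w + 3)/(w^2 - 12*w + 32)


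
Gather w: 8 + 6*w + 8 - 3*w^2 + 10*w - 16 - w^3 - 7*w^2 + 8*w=-w^3 - 10*w^2 + 24*w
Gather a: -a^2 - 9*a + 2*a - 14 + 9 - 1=-a^2 - 7*a - 6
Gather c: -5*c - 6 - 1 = -5*c - 7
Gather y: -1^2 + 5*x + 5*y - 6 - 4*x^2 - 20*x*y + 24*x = -4*x^2 + 29*x + y*(5 - 20*x) - 7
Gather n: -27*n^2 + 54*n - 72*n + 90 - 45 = -27*n^2 - 18*n + 45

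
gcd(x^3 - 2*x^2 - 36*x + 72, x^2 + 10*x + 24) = x + 6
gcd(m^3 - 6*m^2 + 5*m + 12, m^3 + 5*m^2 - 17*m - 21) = m^2 - 2*m - 3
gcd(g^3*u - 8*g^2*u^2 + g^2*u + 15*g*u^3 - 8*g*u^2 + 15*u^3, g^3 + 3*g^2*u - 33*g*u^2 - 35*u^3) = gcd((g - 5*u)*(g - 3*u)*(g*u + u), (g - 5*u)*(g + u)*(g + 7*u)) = -g + 5*u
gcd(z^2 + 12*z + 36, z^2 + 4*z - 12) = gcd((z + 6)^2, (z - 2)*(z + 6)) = z + 6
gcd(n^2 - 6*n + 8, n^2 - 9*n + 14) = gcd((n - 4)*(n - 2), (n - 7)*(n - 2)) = n - 2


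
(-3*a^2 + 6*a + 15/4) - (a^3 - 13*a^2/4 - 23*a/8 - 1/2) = -a^3 + a^2/4 + 71*a/8 + 17/4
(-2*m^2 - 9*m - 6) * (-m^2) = 2*m^4 + 9*m^3 + 6*m^2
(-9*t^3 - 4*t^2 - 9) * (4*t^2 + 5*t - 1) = -36*t^5 - 61*t^4 - 11*t^3 - 32*t^2 - 45*t + 9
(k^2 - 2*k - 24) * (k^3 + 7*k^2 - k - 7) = k^5 + 5*k^4 - 39*k^3 - 173*k^2 + 38*k + 168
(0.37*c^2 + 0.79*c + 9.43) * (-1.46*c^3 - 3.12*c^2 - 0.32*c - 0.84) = -0.5402*c^5 - 2.3078*c^4 - 16.351*c^3 - 29.9852*c^2 - 3.6812*c - 7.9212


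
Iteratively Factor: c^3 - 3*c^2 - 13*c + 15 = (c - 1)*(c^2 - 2*c - 15) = (c - 5)*(c - 1)*(c + 3)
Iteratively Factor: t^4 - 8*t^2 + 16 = (t + 2)*(t^3 - 2*t^2 - 4*t + 8) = (t - 2)*(t + 2)*(t^2 - 4) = (t - 2)*(t + 2)^2*(t - 2)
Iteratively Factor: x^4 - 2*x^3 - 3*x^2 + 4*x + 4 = (x + 1)*(x^3 - 3*x^2 + 4) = (x + 1)^2*(x^2 - 4*x + 4) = (x - 2)*(x + 1)^2*(x - 2)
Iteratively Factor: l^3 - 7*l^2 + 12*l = (l - 4)*(l^2 - 3*l) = (l - 4)*(l - 3)*(l)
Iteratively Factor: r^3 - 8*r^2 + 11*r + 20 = (r + 1)*(r^2 - 9*r + 20) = (r - 4)*(r + 1)*(r - 5)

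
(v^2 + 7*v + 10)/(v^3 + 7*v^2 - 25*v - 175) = (v + 2)/(v^2 + 2*v - 35)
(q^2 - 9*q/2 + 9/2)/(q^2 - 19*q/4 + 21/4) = 2*(2*q - 3)/(4*q - 7)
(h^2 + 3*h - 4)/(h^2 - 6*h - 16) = (-h^2 - 3*h + 4)/(-h^2 + 6*h + 16)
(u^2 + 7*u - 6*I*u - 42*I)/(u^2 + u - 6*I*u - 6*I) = (u + 7)/(u + 1)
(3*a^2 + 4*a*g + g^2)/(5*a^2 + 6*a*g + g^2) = (3*a + g)/(5*a + g)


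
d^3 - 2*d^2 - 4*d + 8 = (d - 2)^2*(d + 2)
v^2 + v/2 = v*(v + 1/2)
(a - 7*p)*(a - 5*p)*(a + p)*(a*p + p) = a^4*p - 11*a^3*p^2 + a^3*p + 23*a^2*p^3 - 11*a^2*p^2 + 35*a*p^4 + 23*a*p^3 + 35*p^4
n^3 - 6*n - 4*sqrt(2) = (n - 2*sqrt(2))*(n + sqrt(2))^2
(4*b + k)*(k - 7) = 4*b*k - 28*b + k^2 - 7*k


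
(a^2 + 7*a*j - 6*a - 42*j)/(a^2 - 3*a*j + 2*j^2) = (a^2 + 7*a*j - 6*a - 42*j)/(a^2 - 3*a*j + 2*j^2)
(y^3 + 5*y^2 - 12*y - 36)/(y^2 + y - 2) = (y^2 + 3*y - 18)/(y - 1)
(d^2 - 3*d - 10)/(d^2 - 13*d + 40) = (d + 2)/(d - 8)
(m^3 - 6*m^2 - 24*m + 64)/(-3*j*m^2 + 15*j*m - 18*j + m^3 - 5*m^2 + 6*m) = (-m^2 + 4*m + 32)/(3*j*m - 9*j - m^2 + 3*m)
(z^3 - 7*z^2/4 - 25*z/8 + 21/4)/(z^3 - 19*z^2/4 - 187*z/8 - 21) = (2*z^2 - 7*z + 6)/(2*z^2 - 13*z - 24)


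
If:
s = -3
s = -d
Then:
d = 3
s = -3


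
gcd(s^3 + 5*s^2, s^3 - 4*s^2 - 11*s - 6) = 1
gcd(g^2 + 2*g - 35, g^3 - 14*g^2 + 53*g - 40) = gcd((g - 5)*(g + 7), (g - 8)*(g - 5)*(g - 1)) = g - 5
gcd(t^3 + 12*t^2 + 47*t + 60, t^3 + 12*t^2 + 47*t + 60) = t^3 + 12*t^2 + 47*t + 60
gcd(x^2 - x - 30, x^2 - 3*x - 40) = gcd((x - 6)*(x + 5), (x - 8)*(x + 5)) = x + 5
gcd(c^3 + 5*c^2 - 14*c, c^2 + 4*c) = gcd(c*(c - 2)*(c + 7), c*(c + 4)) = c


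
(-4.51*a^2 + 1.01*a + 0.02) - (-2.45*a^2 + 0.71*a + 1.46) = -2.06*a^2 + 0.3*a - 1.44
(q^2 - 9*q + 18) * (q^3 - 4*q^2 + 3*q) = q^5 - 13*q^4 + 57*q^3 - 99*q^2 + 54*q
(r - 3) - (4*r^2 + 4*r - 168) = -4*r^2 - 3*r + 165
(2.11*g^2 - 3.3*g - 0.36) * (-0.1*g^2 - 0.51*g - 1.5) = -0.211*g^4 - 0.7461*g^3 - 1.446*g^2 + 5.1336*g + 0.54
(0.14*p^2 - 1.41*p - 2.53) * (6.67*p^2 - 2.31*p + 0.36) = 0.9338*p^4 - 9.7281*p^3 - 13.5676*p^2 + 5.3367*p - 0.9108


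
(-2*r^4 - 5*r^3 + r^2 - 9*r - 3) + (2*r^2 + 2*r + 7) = -2*r^4 - 5*r^3 + 3*r^2 - 7*r + 4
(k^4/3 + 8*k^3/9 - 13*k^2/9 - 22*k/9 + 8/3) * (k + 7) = k^5/3 + 29*k^4/9 + 43*k^3/9 - 113*k^2/9 - 130*k/9 + 56/3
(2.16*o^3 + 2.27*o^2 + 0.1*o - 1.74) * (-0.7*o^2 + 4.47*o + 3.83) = -1.512*o^5 + 8.0662*o^4 + 18.3497*o^3 + 10.3591*o^2 - 7.3948*o - 6.6642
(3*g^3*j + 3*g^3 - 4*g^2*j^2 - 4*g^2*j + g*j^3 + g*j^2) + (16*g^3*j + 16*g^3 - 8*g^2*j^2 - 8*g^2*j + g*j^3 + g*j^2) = 19*g^3*j + 19*g^3 - 12*g^2*j^2 - 12*g^2*j + 2*g*j^3 + 2*g*j^2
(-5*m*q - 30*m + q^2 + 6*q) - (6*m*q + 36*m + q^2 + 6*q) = -11*m*q - 66*m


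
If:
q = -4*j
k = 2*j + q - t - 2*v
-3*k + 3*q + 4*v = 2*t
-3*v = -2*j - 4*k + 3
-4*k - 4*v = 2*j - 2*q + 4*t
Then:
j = -6/31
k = 24/31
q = 24/31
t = -6/31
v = -3/31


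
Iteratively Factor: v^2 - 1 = (v + 1)*(v - 1)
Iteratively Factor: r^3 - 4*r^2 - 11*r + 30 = (r - 5)*(r^2 + r - 6) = (r - 5)*(r + 3)*(r - 2)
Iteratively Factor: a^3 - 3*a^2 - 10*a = (a - 5)*(a^2 + 2*a) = a*(a - 5)*(a + 2)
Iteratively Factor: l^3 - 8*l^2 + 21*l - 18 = (l - 3)*(l^2 - 5*l + 6) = (l - 3)^2*(l - 2)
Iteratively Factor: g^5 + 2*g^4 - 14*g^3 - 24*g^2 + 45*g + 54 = (g + 3)*(g^4 - g^3 - 11*g^2 + 9*g + 18) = (g - 2)*(g + 3)*(g^3 + g^2 - 9*g - 9) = (g - 3)*(g - 2)*(g + 3)*(g^2 + 4*g + 3) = (g - 3)*(g - 2)*(g + 3)^2*(g + 1)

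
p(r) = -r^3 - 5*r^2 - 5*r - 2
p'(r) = -3*r^2 - 10*r - 5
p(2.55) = -63.84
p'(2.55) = -50.01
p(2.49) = -60.89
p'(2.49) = -48.50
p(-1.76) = -3.24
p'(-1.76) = 3.31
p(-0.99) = -0.98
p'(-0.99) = 1.96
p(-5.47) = 39.41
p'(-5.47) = -40.06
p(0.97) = -12.47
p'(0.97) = -17.52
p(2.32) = -53.00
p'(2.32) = -44.35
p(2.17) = -46.61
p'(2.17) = -40.83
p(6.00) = -428.00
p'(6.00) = -173.00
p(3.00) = -89.00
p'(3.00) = -62.00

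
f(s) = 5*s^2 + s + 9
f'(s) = 10*s + 1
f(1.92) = 29.35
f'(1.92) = 20.20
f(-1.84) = 24.09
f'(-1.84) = -17.40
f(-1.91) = 25.33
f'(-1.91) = -18.10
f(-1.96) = 26.25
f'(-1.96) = -18.60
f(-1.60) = 20.20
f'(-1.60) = -15.00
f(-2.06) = 28.16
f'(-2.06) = -19.60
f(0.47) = 10.57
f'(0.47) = 5.70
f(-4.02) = 85.78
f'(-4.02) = -39.20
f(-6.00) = 183.00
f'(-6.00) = -59.00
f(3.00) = 57.00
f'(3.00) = 31.00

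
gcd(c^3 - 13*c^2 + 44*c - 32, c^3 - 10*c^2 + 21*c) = 1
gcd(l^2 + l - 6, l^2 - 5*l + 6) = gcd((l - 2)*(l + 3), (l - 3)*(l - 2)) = l - 2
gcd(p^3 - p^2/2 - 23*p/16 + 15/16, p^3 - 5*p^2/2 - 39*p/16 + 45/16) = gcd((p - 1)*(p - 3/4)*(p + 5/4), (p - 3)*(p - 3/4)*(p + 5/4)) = p^2 + p/2 - 15/16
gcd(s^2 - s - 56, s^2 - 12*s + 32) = s - 8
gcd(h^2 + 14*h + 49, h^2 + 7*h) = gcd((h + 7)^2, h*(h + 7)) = h + 7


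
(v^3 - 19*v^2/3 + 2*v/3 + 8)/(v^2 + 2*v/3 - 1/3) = (3*v^2 - 22*v + 24)/(3*v - 1)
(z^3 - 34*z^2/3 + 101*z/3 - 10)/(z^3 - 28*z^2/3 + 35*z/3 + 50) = (3*z - 1)/(3*z + 5)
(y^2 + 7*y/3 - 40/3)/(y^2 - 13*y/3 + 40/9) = 3*(y + 5)/(3*y - 5)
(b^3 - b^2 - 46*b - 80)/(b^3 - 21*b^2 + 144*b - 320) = (b^2 + 7*b + 10)/(b^2 - 13*b + 40)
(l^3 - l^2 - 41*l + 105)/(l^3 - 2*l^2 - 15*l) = (l^2 + 4*l - 21)/(l*(l + 3))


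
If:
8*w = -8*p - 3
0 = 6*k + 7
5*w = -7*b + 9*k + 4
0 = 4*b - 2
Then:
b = 1/2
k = -7/6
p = 13/8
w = -2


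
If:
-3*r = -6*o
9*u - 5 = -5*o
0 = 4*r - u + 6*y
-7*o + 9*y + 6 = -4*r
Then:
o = 41/71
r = 82/71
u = 50/213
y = -467/639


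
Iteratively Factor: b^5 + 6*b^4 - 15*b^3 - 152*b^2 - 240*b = (b + 4)*(b^4 + 2*b^3 - 23*b^2 - 60*b) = (b + 3)*(b + 4)*(b^3 - b^2 - 20*b) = b*(b + 3)*(b + 4)*(b^2 - b - 20) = b*(b - 5)*(b + 3)*(b + 4)*(b + 4)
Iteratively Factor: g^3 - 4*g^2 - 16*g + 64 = (g - 4)*(g^2 - 16) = (g - 4)^2*(g + 4)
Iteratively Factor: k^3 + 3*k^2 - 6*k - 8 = (k + 1)*(k^2 + 2*k - 8) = (k + 1)*(k + 4)*(k - 2)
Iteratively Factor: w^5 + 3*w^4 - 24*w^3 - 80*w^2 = (w)*(w^4 + 3*w^3 - 24*w^2 - 80*w) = w*(w + 4)*(w^3 - w^2 - 20*w) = w^2*(w + 4)*(w^2 - w - 20) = w^2*(w + 4)^2*(w - 5)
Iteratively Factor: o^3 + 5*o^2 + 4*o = (o)*(o^2 + 5*o + 4) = o*(o + 4)*(o + 1)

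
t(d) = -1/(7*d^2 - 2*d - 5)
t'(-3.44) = -0.01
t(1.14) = -0.55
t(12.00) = 0.00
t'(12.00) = 0.00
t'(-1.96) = -0.04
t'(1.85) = 0.10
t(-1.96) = -0.04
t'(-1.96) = -0.04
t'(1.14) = 4.23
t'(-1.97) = -0.04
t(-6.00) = 0.00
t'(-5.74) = -0.00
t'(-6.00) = 0.00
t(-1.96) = -0.04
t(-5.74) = -0.00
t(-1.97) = -0.04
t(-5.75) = -0.00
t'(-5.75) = -0.00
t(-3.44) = -0.01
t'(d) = -(2 - 14*d)/(7*d^2 - 2*d - 5)^2 = 2*(7*d - 1)/(-7*d^2 + 2*d + 5)^2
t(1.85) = -0.07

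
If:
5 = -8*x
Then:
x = -5/8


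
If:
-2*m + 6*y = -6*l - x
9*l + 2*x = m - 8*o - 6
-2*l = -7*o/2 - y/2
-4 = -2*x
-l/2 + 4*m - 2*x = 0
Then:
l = -216/349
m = 322/349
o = -153/349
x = 2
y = 207/349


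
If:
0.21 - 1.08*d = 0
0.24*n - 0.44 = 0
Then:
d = 0.19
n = 1.83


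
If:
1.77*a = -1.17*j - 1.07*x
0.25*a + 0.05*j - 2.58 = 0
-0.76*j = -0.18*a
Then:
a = 9.85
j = 2.33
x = -18.85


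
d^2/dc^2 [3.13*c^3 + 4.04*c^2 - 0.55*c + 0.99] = 18.78*c + 8.08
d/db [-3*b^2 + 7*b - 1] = 7 - 6*b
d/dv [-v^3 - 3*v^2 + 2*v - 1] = -3*v^2 - 6*v + 2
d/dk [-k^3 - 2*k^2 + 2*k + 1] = -3*k^2 - 4*k + 2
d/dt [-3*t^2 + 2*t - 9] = 2 - 6*t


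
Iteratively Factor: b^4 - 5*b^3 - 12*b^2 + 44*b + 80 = (b - 4)*(b^3 - b^2 - 16*b - 20) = (b - 4)*(b + 2)*(b^2 - 3*b - 10) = (b - 5)*(b - 4)*(b + 2)*(b + 2)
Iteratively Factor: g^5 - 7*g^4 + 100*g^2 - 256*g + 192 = (g - 2)*(g^4 - 5*g^3 - 10*g^2 + 80*g - 96) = (g - 2)^2*(g^3 - 3*g^2 - 16*g + 48) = (g - 3)*(g - 2)^2*(g^2 - 16) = (g - 4)*(g - 3)*(g - 2)^2*(g + 4)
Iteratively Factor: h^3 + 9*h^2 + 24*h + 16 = (h + 4)*(h^2 + 5*h + 4) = (h + 1)*(h + 4)*(h + 4)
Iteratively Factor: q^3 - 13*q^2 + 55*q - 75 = (q - 5)*(q^2 - 8*q + 15) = (q - 5)*(q - 3)*(q - 5)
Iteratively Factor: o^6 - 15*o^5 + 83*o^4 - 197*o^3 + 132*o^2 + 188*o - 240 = (o - 2)*(o^5 - 13*o^4 + 57*o^3 - 83*o^2 - 34*o + 120) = (o - 2)*(o + 1)*(o^4 - 14*o^3 + 71*o^2 - 154*o + 120) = (o - 4)*(o - 2)*(o + 1)*(o^3 - 10*o^2 + 31*o - 30) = (o - 4)*(o - 3)*(o - 2)*(o + 1)*(o^2 - 7*o + 10) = (o - 5)*(o - 4)*(o - 3)*(o - 2)*(o + 1)*(o - 2)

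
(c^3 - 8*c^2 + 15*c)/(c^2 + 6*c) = (c^2 - 8*c + 15)/(c + 6)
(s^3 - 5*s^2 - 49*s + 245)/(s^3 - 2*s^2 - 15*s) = (s^2 - 49)/(s*(s + 3))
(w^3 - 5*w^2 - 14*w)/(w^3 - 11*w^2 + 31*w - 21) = w*(w + 2)/(w^2 - 4*w + 3)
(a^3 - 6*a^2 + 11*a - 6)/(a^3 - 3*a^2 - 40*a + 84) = (a^2 - 4*a + 3)/(a^2 - a - 42)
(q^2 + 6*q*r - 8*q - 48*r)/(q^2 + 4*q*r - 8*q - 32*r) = (q + 6*r)/(q + 4*r)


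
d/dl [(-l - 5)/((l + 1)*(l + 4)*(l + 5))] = (2*l + 5)/((l + 1)^2*(l + 4)^2)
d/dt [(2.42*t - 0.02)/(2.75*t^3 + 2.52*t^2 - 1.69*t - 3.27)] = (-13.31*t^3 - 5.9334*t^2 + 0.1008*t - 7.9472)/(7.5625*t^6 + 13.86*t^5 - 2.9446*t^4 - 26.5026*t^3 - 13.6247*t^2 + 11.0526*t + 10.6929)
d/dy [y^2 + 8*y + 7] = 2*y + 8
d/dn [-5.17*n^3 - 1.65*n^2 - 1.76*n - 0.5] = -15.51*n^2 - 3.3*n - 1.76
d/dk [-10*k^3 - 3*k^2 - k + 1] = -30*k^2 - 6*k - 1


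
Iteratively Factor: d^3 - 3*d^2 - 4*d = (d - 4)*(d^2 + d) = (d - 4)*(d + 1)*(d)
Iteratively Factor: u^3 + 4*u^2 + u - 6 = (u - 1)*(u^2 + 5*u + 6) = (u - 1)*(u + 3)*(u + 2)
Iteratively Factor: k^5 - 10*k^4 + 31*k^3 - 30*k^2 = (k - 5)*(k^4 - 5*k^3 + 6*k^2) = (k - 5)*(k - 2)*(k^3 - 3*k^2) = (k - 5)*(k - 3)*(k - 2)*(k^2) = k*(k - 5)*(k - 3)*(k - 2)*(k)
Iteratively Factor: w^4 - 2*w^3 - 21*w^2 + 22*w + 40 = (w - 2)*(w^3 - 21*w - 20) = (w - 2)*(w + 4)*(w^2 - 4*w - 5) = (w - 2)*(w + 1)*(w + 4)*(w - 5)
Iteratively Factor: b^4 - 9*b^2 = (b)*(b^3 - 9*b) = b*(b + 3)*(b^2 - 3*b) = b*(b - 3)*(b + 3)*(b)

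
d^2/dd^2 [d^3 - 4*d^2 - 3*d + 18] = 6*d - 8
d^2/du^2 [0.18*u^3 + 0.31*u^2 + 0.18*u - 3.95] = 1.08*u + 0.62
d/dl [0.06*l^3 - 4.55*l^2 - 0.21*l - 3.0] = 0.18*l^2 - 9.1*l - 0.21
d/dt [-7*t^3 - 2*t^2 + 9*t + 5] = -21*t^2 - 4*t + 9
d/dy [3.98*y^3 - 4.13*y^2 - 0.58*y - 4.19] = 11.94*y^2 - 8.26*y - 0.58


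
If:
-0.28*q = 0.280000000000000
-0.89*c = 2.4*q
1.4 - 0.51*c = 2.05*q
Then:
No Solution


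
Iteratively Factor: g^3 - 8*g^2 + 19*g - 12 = (g - 4)*(g^2 - 4*g + 3) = (g - 4)*(g - 3)*(g - 1)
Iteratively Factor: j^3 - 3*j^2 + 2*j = (j - 2)*(j^2 - j) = (j - 2)*(j - 1)*(j)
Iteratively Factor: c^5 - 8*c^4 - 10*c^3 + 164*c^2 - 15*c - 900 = (c + 3)*(c^4 - 11*c^3 + 23*c^2 + 95*c - 300) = (c - 5)*(c + 3)*(c^3 - 6*c^2 - 7*c + 60) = (c - 5)^2*(c + 3)*(c^2 - c - 12) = (c - 5)^2*(c + 3)^2*(c - 4)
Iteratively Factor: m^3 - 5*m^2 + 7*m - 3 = (m - 1)*(m^2 - 4*m + 3) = (m - 1)^2*(m - 3)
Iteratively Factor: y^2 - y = (y - 1)*(y)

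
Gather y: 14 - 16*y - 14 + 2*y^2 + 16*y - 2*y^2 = 0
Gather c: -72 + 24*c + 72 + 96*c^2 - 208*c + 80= 96*c^2 - 184*c + 80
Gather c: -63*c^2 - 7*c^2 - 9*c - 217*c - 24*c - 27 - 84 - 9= -70*c^2 - 250*c - 120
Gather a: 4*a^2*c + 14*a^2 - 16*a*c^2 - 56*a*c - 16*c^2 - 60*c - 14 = a^2*(4*c + 14) + a*(-16*c^2 - 56*c) - 16*c^2 - 60*c - 14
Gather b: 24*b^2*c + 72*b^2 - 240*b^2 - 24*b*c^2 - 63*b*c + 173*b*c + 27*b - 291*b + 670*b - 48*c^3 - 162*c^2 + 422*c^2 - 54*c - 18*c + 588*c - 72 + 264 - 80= b^2*(24*c - 168) + b*(-24*c^2 + 110*c + 406) - 48*c^3 + 260*c^2 + 516*c + 112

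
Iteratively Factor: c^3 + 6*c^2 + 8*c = (c)*(c^2 + 6*c + 8) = c*(c + 4)*(c + 2)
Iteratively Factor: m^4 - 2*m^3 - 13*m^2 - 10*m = (m + 2)*(m^3 - 4*m^2 - 5*m) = m*(m + 2)*(m^2 - 4*m - 5) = m*(m + 1)*(m + 2)*(m - 5)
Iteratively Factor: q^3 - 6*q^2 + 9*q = (q - 3)*(q^2 - 3*q) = q*(q - 3)*(q - 3)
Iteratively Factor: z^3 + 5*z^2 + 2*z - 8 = (z + 2)*(z^2 + 3*z - 4) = (z - 1)*(z + 2)*(z + 4)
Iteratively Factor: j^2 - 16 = (j + 4)*(j - 4)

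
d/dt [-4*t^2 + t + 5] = 1 - 8*t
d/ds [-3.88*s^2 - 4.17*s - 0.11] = -7.76*s - 4.17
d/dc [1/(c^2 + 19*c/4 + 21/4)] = 4*(-8*c - 19)/(4*c^2 + 19*c + 21)^2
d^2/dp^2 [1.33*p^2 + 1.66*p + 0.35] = 2.66000000000000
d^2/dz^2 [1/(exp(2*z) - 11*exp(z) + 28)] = ((11 - 4*exp(z))*(exp(2*z) - 11*exp(z) + 28) + 2*(2*exp(z) - 11)^2*exp(z))*exp(z)/(exp(2*z) - 11*exp(z) + 28)^3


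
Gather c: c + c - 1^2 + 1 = 2*c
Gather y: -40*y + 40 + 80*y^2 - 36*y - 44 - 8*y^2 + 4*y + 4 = 72*y^2 - 72*y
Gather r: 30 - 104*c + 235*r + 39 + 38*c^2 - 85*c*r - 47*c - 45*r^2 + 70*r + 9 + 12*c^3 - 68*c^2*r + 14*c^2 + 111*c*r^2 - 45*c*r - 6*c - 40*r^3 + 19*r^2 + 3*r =12*c^3 + 52*c^2 - 157*c - 40*r^3 + r^2*(111*c - 26) + r*(-68*c^2 - 130*c + 308) + 78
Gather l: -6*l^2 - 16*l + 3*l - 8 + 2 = -6*l^2 - 13*l - 6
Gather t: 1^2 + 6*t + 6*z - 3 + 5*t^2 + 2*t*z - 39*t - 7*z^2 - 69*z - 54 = 5*t^2 + t*(2*z - 33) - 7*z^2 - 63*z - 56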